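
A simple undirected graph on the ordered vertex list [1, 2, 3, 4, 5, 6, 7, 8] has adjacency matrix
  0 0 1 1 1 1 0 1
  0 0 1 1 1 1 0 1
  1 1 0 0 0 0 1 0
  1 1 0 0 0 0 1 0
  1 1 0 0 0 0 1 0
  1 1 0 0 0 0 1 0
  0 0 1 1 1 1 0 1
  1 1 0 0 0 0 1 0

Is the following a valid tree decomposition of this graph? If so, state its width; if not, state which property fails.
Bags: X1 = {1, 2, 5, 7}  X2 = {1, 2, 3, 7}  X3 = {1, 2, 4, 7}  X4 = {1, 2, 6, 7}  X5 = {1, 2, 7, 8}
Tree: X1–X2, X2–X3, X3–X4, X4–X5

Checking the three conditions: (i) the bags cover all of {1, 2, 3, 4, 5, 6, 7, 8}; (ii) for each edge, some bag contains both endpoints; (iii) the bags containing any fixed vertex form a subtree. All hold, so the decomposition is valid with width 4 − 1 = 3.

Yes; width 3.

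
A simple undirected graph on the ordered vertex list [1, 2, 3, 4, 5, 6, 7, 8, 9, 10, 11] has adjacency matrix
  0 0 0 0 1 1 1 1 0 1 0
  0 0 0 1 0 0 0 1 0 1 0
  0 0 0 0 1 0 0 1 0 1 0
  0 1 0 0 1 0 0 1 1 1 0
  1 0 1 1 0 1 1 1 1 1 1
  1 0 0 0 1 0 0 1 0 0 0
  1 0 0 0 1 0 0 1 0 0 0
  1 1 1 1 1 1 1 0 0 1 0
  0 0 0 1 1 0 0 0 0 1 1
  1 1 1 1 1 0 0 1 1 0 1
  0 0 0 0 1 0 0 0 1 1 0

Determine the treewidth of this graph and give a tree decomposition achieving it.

Treewidth 3.
One optimal decomposition is:
Bags: B1 = {4, 5, 8, 10}  B2 = {3, 5, 8, 10}  B3 = {4, 5, 9, 10}  B4 = {5, 9, 10, 11}  B5 = {1, 5, 8, 10}  B6 = {2, 4, 8, 10}  B7 = {1, 5, 6, 8}  B8 = {1, 5, 7, 8}
Tree: B1–B2, B1–B3, B3–B4, B2–B5, B1–B6, B5–B7, B5–B8

The largest bag has 4 vertices, giving width 3; this decomposition certifies tw(G) ≤ 3. For the lower bound, the 4 vertices {2, 4, 8, 10} are pairwise adjacent, and any tree decomposition puts a clique entirely inside one bag — forcing width ≥ 3. Therefore the treewidth is 3.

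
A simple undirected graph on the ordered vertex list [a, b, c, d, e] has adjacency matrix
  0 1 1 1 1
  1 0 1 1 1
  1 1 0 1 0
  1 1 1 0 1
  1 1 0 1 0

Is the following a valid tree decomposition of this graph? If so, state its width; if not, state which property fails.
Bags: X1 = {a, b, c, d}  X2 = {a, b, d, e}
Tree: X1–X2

Yes; width 3.

Checking the three conditions: (i) the bags cover all of {a, b, c, d, e}; (ii) for each edge, some bag contains both endpoints; (iii) the bags containing any fixed vertex form a subtree. All hold, so the decomposition is valid with width 4 − 1 = 3.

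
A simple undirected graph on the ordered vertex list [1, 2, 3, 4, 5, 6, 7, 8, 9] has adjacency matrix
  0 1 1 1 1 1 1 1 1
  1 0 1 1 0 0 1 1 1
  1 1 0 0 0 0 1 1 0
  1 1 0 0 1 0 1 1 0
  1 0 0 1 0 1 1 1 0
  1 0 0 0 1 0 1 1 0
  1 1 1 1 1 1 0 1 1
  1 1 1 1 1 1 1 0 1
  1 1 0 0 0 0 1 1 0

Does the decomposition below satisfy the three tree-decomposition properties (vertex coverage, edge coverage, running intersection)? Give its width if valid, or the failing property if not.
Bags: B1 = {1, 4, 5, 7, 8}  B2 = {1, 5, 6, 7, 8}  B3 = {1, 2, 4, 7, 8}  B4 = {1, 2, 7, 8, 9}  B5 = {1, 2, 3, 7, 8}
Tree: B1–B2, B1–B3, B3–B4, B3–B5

Yes; width 4.

Every vertex of G appears in some bag (union = {1, 2, 3, 4, 5, 6, 7, 8, 9}); every edge is covered by a bag; and for each vertex v the set of bags containing v is connected in the bag tree. The decomposition is therefore valid. The largest bag has 5 vertices, so the width is 4.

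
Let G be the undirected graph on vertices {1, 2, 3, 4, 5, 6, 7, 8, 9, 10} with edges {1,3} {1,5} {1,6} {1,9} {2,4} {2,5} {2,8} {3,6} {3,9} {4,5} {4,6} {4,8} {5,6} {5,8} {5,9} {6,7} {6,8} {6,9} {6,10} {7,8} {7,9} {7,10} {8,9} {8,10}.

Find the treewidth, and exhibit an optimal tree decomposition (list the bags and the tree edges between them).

Every bag has size at most 4, so the width is 4 − 1 = 3 and tw(G) ≤ 3. On the other hand G contains the 4-clique {2, 4, 5, 8}. A clique must lie in a single bag of any decomposition, so no decomposition can have width below 3. Hence tw(G) = 3 exactly.

Treewidth 3.
One such decomposition:
Bags: B1 = {5, 6, 8, 9}  B2 = {4, 5, 6, 8}  B3 = {1, 5, 6, 9}  B4 = {1, 3, 6, 9}  B5 = {2, 4, 5, 8}  B6 = {6, 7, 8, 9}  B7 = {6, 7, 8, 10}
Tree: B1–B2, B1–B3, B3–B4, B2–B5, B1–B6, B6–B7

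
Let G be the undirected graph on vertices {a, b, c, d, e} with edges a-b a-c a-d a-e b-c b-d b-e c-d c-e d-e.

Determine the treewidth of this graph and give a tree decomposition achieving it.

A single bag containing all 5 vertices is trivially a valid decomposition of width 4. For the lower bound, the 5 vertices {a, b, c, d, e} are pairwise adjacent, and any tree decomposition puts a clique entirely inside one bag — forcing width ≥ 4. Therefore the treewidth is 4.

Treewidth 4.
One such decomposition:
Bags: B1 = {a, b, c, d, e}
Tree: (single bag)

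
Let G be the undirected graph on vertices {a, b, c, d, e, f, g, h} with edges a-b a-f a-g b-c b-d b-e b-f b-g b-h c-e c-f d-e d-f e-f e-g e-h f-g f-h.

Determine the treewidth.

3

A width-3 tree decomposition is:
Bags: B1 = {b, c, e, f}  B2 = {b, d, e, f}  B3 = {b, e, f, g}  B4 = {a, b, f, g}  B5 = {b, e, f, h}
Tree: B1–B2, B1–B3, B3–B4, B3–B5
The largest bag has 4 vertices, giving width 3; this decomposition certifies tw(G) ≤ 3. For the lower bound, the 4 vertices {b, d, e, f} are pairwise adjacent, and any tree decomposition puts a clique entirely inside one bag — forcing width ≥ 3. Hence tw(G) = 3 exactly.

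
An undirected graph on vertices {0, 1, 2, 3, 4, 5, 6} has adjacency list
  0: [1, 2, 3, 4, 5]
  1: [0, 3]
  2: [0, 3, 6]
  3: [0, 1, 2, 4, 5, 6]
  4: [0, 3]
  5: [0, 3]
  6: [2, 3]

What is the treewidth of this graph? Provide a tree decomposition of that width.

Treewidth 2.
One such decomposition:
Bags: B1 = {0, 1, 3}  B2 = {0, 2, 3}  B3 = {2, 3, 6}  B4 = {0, 3, 5}  B5 = {0, 3, 4}
Tree: B1–B2, B2–B3, B1–B4, B4–B5

Every bag has size at most 3, so the width is 3 − 1 = 2 and tw(G) ≤ 2. For the lower bound, the 3 vertices {0, 1, 3} are pairwise adjacent, and any tree decomposition puts a clique entirely inside one bag — forcing width ≥ 2. Hence tw(G) = 2 exactly.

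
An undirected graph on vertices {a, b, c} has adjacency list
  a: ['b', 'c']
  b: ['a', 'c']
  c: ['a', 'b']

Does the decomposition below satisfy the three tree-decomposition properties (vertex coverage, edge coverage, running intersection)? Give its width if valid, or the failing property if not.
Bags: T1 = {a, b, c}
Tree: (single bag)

Yes; width 2.

Vertex coverage: the bags together contain {a, b, c}, the full vertex set. Edge coverage: each edge of G has both endpoints in at least one bag. Running intersection: for every vertex, the bags containing it form a connected subtree. All three properties hold, so this is a valid tree decomposition of width max|bag| − 1 = 2, and hence tw(G) ≤ 2.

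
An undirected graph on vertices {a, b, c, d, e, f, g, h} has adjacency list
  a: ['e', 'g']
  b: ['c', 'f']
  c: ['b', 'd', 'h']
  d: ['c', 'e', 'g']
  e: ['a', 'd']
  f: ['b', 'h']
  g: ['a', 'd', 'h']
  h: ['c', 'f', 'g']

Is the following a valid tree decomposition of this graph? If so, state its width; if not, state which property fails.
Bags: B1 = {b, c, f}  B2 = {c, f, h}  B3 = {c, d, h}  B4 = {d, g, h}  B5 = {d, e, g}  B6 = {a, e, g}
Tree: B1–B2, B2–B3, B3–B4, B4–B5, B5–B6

Vertex coverage: the bags together contain {a, b, c, d, e, f, g, h}, the full vertex set. Edge coverage: each edge of G has both endpoints in at least one bag. Running intersection: for every vertex, the bags containing it form a connected subtree. All three properties hold, so this is a valid tree decomposition of width max|bag| − 1 = 2, and hence tw(G) ≤ 2.

Yes; width 2.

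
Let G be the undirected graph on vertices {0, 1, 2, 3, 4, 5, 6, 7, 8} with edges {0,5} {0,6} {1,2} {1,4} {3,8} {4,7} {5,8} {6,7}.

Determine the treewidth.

1

A width-1 tree decomposition is:
Bags: B1 = {3, 8}  B2 = {5, 8}  B3 = {0, 5}  B4 = {0, 6}  B5 = {6, 7}  B6 = {4, 7}  B7 = {1, 4}  B8 = {1, 2}
Tree: B1–B2, B2–B3, B3–B4, B4–B5, B5–B6, B6–B7, B7–B8
Each bag holds 2 vertices, so the decomposition has width 1, which upper-bounds the treewidth. G has an edge, so its treewidth is at least 1. Combining the bounds, tw(G) = 1.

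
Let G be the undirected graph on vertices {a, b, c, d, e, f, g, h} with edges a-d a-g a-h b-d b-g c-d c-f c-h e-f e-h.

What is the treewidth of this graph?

A width-2 tree decomposition is:
Bags: B1 = {a, b, g}  B2 = {a, b, d}  B3 = {a, d, h}  B4 = {c, d, h}  B5 = {c, e, h}  B6 = {c, e, f}
Tree: B1–B2, B2–B3, B3–B4, B4–B5, B5–B6
Every bag has size at most 3, so the width is 3 − 1 = 2 and tw(G) ≤ 2. For the lower bound, G contains the cycle g–b–d–a–g, so G is not a forest; only forests have treewidth ≤ 1, hence tw(G) ≥ 2. The upper and lower bounds meet at 2, so that is the treewidth.

2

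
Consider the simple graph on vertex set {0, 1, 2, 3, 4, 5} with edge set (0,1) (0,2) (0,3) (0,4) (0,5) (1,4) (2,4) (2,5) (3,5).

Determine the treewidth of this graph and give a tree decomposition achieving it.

Every bag has size at most 3, so the width is 3 − 1 = 2 and tw(G) ≤ 2. On the other hand G contains the 3-clique {0, 1, 4}. A clique must lie in a single bag of any decomposition, so no decomposition can have width below 2. The upper and lower bounds meet at 2, so that is the treewidth.

Treewidth 2.
Bags: B1 = {0, 2, 5}  B2 = {0, 3, 5}  B3 = {0, 2, 4}  B4 = {0, 1, 4}
Tree: B1–B2, B1–B3, B3–B4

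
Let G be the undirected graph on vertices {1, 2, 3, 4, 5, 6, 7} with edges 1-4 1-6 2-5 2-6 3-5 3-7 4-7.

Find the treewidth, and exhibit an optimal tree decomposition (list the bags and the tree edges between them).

Treewidth 2.
Bags: B1 = {1, 2, 6}  B2 = {1, 2, 5}  B3 = {1, 3, 5}  B4 = {1, 3, 7}  B5 = {1, 4, 7}
Tree: B1–B2, B2–B3, B3–B4, B4–B5

Each bag holds 3 vertices, so the decomposition has width 2, which upper-bounds the treewidth. For the lower bound, G contains the cycle 1–6–2–5–3–7–4–1, so G is not a forest; only forests have treewidth ≤ 1, hence tw(G) ≥ 2. The upper and lower bounds meet at 2, so that is the treewidth.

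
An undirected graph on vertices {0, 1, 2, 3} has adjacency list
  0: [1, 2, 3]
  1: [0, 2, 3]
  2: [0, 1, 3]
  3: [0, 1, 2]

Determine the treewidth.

3

A width-3 tree decomposition is:
Bags: B1 = {0, 1, 2, 3}
Tree: (single bag)
A single bag containing all 4 vertices is trivially a valid decomposition of width 3. For the lower bound, the 4 vertices {0, 1, 2, 3} are pairwise adjacent, and any tree decomposition puts a clique entirely inside one bag — forcing width ≥ 3. Combining the bounds, tw(G) = 3.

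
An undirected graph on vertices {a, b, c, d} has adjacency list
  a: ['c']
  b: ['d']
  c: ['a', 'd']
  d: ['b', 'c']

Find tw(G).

1

A width-1 tree decomposition is:
Bags: B1 = {b, d}  B2 = {c, d}  B3 = {a, c}
Tree: B1–B2, B2–B3
Every bag has size at most 2, so the width is 2 − 1 = 1 and tw(G) ≤ 1. Since G has at least one edge (e.g. d–b), it is not an edgeless graph, so tw(G) ≥ 1. Hence tw(G) = 1 exactly.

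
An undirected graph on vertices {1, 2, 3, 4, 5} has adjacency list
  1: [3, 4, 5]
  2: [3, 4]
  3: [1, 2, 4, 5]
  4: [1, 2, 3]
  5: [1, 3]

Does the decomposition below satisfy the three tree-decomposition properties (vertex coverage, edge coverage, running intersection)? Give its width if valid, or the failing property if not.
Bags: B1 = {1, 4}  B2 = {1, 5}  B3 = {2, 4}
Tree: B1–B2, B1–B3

No — vertex 3 appears in no bag.

A tree decomposition must satisfy three properties: every vertex lies in some bag; for every edge, both endpoints lie together in some bag; and for every vertex, the bags containing it form a connected subtree. Here vertex 3 appears in no bag, so the decomposition is invalid.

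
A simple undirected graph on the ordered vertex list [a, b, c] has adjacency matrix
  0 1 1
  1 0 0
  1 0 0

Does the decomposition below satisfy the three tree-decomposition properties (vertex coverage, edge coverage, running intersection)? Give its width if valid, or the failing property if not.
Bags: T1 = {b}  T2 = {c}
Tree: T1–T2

A tree decomposition must satisfy three properties: every vertex lies in some bag; for every edge, both endpoints lie together in some bag; and for every vertex, the bags containing it form a connected subtree. Here vertex a appears in no bag, so the decomposition is invalid.

No — vertex a appears in no bag.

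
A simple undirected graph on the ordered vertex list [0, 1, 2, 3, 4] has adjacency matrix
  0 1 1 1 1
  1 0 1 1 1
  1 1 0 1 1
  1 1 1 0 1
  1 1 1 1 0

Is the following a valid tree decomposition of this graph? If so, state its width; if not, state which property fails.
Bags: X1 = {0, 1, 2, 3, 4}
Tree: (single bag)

Yes; width 4.

Every vertex of G appears in some bag (union = {0, 1, 2, 3, 4}); every edge is covered by a bag; and for each vertex v the set of bags containing v is connected in the bag tree. The decomposition is therefore valid. The largest bag has 5 vertices, so the width is 4.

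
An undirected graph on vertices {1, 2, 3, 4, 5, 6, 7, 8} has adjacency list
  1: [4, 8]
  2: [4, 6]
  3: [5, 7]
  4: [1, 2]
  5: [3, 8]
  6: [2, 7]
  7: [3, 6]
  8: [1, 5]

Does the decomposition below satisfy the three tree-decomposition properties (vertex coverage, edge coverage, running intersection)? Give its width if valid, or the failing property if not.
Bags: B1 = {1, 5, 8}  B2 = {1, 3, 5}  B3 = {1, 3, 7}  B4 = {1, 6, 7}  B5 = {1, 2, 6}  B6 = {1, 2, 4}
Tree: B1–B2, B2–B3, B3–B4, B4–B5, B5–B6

Checking the three conditions: (i) the bags cover all of {1, 2, 3, 4, 5, 6, 7, 8}; (ii) for each edge, some bag contains both endpoints; (iii) the bags containing any fixed vertex form a subtree. All hold, so the decomposition is valid with width 3 − 1 = 2.

Yes; width 2.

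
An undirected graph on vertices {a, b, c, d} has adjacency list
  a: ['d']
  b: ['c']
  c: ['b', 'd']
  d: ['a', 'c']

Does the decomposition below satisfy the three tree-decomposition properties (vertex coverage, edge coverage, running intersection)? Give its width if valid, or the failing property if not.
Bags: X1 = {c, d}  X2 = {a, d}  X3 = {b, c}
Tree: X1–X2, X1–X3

Yes; width 1.

Checking the three conditions: (i) the bags cover all of {a, b, c, d}; (ii) for each edge, some bag contains both endpoints; (iii) the bags containing any fixed vertex form a subtree. All hold, so the decomposition is valid with width 2 − 1 = 1.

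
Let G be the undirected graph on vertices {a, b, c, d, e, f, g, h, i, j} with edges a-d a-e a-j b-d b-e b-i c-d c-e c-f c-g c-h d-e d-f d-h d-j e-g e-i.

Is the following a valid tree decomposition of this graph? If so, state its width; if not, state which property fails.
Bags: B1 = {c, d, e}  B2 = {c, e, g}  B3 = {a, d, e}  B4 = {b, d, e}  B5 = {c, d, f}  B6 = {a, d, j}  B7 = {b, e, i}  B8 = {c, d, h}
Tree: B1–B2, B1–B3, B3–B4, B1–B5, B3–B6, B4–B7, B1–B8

Every vertex of G appears in some bag (union = {a, b, c, d, e, f, g, h, i, j}); every edge is covered by a bag; and for each vertex v the set of bags containing v is connected in the bag tree. The decomposition is therefore valid. The largest bag has 3 vertices, so the width is 2.

Yes; width 2.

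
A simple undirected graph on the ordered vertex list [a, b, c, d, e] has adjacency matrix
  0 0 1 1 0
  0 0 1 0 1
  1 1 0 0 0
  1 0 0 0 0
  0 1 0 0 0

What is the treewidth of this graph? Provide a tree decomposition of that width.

Every bag has size at most 2, so the width is 2 − 1 = 1 and tw(G) ≤ 1. Any graph with an edge has treewidth ≥ 1, and G has the edge c–a. The upper and lower bounds meet at 1, so that is the treewidth.

Treewidth 1.
One such decomposition:
Bags: B1 = {a, c}  B2 = {b, c}  B3 = {b, e}  B4 = {a, d}
Tree: B1–B2, B2–B3, B1–B4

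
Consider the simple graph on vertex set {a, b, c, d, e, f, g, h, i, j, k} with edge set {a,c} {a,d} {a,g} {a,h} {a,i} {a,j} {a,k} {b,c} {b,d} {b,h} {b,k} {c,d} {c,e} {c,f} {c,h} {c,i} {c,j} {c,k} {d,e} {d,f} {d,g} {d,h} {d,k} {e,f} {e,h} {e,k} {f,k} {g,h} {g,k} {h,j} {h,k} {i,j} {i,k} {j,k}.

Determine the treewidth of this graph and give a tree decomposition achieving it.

Treewidth 4.
One such decomposition:
Bags: B1 = {b, c, d, h, k}  B2 = {c, d, e, h, k}  B3 = {a, c, d, h, k}  B4 = {a, d, g, h, k}  B5 = {a, c, h, j, k}  B6 = {c, d, e, f, k}  B7 = {a, c, i, j, k}
Tree: B1–B2, B1–B3, B3–B4, B3–B5, B2–B6, B5–B7

The largest bag has 5 vertices, giving width 4; this decomposition certifies tw(G) ≤ 4. On the other hand G contains the 5-clique {a, d, g, h, k}. A clique must lie in a single bag of any decomposition, so no decomposition can have width below 4. Combining the bounds, tw(G) = 4.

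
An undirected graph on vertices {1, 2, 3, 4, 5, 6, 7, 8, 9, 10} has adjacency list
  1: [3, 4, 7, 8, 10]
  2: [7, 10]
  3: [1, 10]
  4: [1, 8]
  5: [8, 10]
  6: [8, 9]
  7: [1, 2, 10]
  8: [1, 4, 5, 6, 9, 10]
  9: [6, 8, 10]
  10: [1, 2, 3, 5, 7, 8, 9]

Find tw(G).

2

A width-2 tree decomposition is:
Bags: B1 = {1, 8, 10}  B2 = {5, 8, 10}  B3 = {8, 9, 10}  B4 = {1, 7, 10}  B5 = {1, 3, 10}  B6 = {1, 4, 8}  B7 = {2, 7, 10}  B8 = {6, 8, 9}
Tree: B1–B2, B1–B3, B1–B4, B4–B5, B1–B6, B4–B7, B3–B8
Every bag has size at most 3, so the width is 3 − 1 = 2 and tw(G) ≤ 2. Conversely, {1, 8, 10} is a clique of size 3, and the vertices of any clique must share a bag in every tree decomposition; so some bag has ≥ 3 vertices and tw(G) ≥ 2. Combining the bounds, tw(G) = 2.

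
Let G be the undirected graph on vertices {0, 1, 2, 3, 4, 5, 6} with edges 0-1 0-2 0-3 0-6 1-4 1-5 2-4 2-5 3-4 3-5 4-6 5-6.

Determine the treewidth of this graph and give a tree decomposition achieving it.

Treewidth 3.
One optimal decomposition is:
Bags: B1 = {0, 3, 4, 5}  B2 = {0, 4, 5, 6}  B3 = {0, 1, 4, 5}  B4 = {0, 2, 4, 5}
Tree: B1–B2, B2–B3, B3–B4

Each bag holds 4 vertices, so the decomposition has width 3, which upper-bounds the treewidth. For the lower bound: the 4 vertex sets {0,3}, {4,6}, {5}, {1} are disjoint, each induces a connected subgraph, and every pair is joined by at least one edge of G. Contracting each set to a single vertex therefore yields K_{4} as a minor, and since treewidth is minor-monotone, tw(G) ≥ tw(K_{4}) = 3. Therefore the treewidth is 3.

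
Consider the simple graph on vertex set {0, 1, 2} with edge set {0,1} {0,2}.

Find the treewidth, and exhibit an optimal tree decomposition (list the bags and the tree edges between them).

Treewidth 1.
One such decomposition:
Bags: B1 = {0, 1}  B2 = {0, 2}
Tree: B1–B2

Each bag holds 2 vertices, so the decomposition has width 1, which upper-bounds the treewidth. Any graph with an edge has treewidth ≥ 1, and G has the edge 0–1. Combining the bounds, tw(G) = 1.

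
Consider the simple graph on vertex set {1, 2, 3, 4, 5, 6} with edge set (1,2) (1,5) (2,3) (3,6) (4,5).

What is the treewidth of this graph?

A width-1 tree decomposition is:
Bags: B1 = {3, 6}  B2 = {2, 3}  B3 = {1, 2}  B4 = {1, 5}  B5 = {4, 5}
Tree: B1–B2, B2–B3, B3–B4, B4–B5
The largest bag has 2 vertices, giving width 1; this decomposition certifies tw(G) ≤ 1. G has an edge, so its treewidth is at least 1. Therefore the treewidth is 1.

1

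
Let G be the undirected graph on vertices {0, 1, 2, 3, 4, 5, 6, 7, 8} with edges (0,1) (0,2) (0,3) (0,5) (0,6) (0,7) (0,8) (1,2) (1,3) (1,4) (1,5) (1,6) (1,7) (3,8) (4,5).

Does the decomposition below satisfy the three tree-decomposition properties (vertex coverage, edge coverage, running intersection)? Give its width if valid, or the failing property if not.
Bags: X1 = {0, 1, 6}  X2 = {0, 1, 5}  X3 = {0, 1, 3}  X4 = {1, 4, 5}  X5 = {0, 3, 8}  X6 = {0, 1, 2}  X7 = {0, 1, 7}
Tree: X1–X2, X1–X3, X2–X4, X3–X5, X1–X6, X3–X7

Every vertex of G appears in some bag (union = {0, 1, 2, 3, 4, 5, 6, 7, 8}); every edge is covered by a bag; and for each vertex v the set of bags containing v is connected in the bag tree. The decomposition is therefore valid. The largest bag has 3 vertices, so the width is 2.

Yes; width 2.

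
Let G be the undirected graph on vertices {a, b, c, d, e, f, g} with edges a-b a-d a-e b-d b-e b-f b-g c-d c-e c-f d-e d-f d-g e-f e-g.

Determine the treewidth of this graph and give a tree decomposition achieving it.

Treewidth 3.
One optimal decomposition is:
Bags: B1 = {b, d, e, f}  B2 = {c, d, e, f}  B3 = {a, b, d, e}  B4 = {b, d, e, g}
Tree: B1–B2, B1–B3, B1–B4

The largest bag has 4 vertices, giving width 3; this decomposition certifies tw(G) ≤ 3. Conversely, {c, d, e, f} is a clique of size 4, and the vertices of any clique must share a bag in every tree decomposition; so some bag has ≥ 4 vertices and tw(G) ≥ 3. Therefore the treewidth is 3.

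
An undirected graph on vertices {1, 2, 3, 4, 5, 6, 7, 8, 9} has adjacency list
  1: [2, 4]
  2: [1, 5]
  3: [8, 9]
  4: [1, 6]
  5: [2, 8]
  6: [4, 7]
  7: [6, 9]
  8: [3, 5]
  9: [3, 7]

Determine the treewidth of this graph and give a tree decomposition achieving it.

Every bag has size at most 3, so the width is 3 − 1 = 2 and tw(G) ≤ 2. For the lower bound, G contains the cycle 8–3–9–7–6–4–1–2–5–8, so G is not a forest; only forests have treewidth ≤ 1, hence tw(G) ≥ 2. Combining the bounds, tw(G) = 2.

Treewidth 2.
One optimal decomposition is:
Bags: B1 = {3, 8, 9}  B2 = {7, 8, 9}  B3 = {6, 7, 8}  B4 = {4, 6, 8}  B5 = {1, 4, 8}  B6 = {1, 2, 8}  B7 = {2, 5, 8}
Tree: B1–B2, B2–B3, B3–B4, B4–B5, B5–B6, B6–B7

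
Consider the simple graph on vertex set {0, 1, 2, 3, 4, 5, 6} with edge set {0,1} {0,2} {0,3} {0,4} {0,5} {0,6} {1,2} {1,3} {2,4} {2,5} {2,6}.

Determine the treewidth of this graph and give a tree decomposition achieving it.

Each bag holds 3 vertices, so the decomposition has width 2, which upper-bounds the treewidth. On the other hand G contains the 3-clique {0, 1, 2}. A clique must lie in a single bag of any decomposition, so no decomposition can have width below 2. The upper and lower bounds meet at 2, so that is the treewidth.

Treewidth 2.
One such decomposition:
Bags: B1 = {0, 2, 6}  B2 = {0, 2, 5}  B3 = {0, 1, 2}  B4 = {0, 2, 4}  B5 = {0, 1, 3}
Tree: B1–B2, B1–B3, B3–B4, B3–B5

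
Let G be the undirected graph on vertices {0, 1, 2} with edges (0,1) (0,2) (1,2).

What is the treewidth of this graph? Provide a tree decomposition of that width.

A single bag containing all 3 vertices is trivially a valid decomposition of width 2. For the lower bound, the 3 vertices {0, 1, 2} are pairwise adjacent, and any tree decomposition puts a clique entirely inside one bag — forcing width ≥ 2. The upper and lower bounds meet at 2, so that is the treewidth.

Treewidth 2.
One optimal decomposition is:
Bags: B1 = {0, 1, 2}
Tree: (single bag)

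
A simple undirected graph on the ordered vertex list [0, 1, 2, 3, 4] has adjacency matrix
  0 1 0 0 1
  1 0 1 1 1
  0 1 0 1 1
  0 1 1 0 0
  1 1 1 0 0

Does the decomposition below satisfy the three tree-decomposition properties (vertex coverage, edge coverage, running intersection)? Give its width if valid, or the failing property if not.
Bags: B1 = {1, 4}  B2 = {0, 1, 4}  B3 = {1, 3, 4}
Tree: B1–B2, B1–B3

No — vertex 2 appears in no bag.

A tree decomposition must satisfy three properties: every vertex lies in some bag; for every edge, both endpoints lie together in some bag; and for every vertex, the bags containing it form a connected subtree. Here vertex 2 appears in no bag, so the decomposition is invalid.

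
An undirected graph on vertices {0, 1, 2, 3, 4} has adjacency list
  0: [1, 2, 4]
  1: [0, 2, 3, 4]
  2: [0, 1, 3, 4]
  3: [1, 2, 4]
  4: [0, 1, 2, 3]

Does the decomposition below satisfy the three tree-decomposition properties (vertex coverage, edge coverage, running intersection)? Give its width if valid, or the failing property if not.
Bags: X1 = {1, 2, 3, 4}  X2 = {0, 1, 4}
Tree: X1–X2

A tree decomposition must satisfy three properties: every vertex lies in some bag; for every edge, both endpoints lie together in some bag; and for every vertex, the bags containing it form a connected subtree. Here edge (2,0) lies in no bag, so the decomposition is invalid.

No — edge (2,0) lies in no bag.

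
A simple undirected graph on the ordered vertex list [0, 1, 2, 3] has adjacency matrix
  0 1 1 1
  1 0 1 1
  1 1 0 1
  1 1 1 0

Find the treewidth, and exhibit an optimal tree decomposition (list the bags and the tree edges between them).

A single bag containing all 4 vertices is trivially a valid decomposition of width 3. Conversely, {0, 1, 2, 3} is a clique of size 4, and the vertices of any clique must share a bag in every tree decomposition; so some bag has ≥ 4 vertices and tw(G) ≥ 3. Hence tw(G) = 3 exactly.

Treewidth 3.
One optimal decomposition is:
Bags: B1 = {0, 1, 2, 3}
Tree: (single bag)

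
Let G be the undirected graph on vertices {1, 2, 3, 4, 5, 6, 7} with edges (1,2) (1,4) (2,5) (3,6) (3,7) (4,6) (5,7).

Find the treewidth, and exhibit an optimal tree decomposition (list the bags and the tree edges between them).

Treewidth 2.
One optimal decomposition is:
Bags: B1 = {2, 5, 7}  B2 = {2, 3, 7}  B3 = {2, 3, 6}  B4 = {2, 4, 6}  B5 = {1, 2, 4}
Tree: B1–B2, B2–B3, B3–B4, B4–B5

Every bag has size at most 3, so the width is 3 − 1 = 2 and tw(G) ≤ 2. Since 2–5–7–3–6–4–1–2 is a cycle in G, G is not acyclic. Forests are exactly the graphs of treewidth ≤ 1, so tw(G) ≥ 2. Hence tw(G) = 2 exactly.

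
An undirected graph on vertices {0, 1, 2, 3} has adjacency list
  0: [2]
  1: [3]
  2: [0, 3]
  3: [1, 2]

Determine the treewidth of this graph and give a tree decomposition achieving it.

The largest bag has 2 vertices, giving width 1; this decomposition certifies tw(G) ≤ 1. Since G has at least one edge (e.g. 2–3), it is not an edgeless graph, so tw(G) ≥ 1. Therefore the treewidth is 1.

Treewidth 1.
One optimal decomposition is:
Bags: B1 = {2, 3}  B2 = {1, 3}  B3 = {0, 2}
Tree: B1–B2, B1–B3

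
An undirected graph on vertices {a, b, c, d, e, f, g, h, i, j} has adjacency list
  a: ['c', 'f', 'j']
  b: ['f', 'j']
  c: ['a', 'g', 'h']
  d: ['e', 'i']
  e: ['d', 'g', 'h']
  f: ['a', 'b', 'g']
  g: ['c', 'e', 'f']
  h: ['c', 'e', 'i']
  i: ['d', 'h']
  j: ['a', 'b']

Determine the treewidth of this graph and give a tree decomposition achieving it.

The largest bag has 3 vertices, giving width 2; this decomposition certifies tw(G) ≤ 2. The edges i–d–e–h–i form a cycle, so G is not a tree and its treewidth is at least 2. Therefore the treewidth is 2.

Treewidth 2.
One optimal decomposition is:
Bags: B1 = {d, h, i}  B2 = {d, e, h}  B3 = {c, e, h}  B4 = {c, e, g}  B5 = {a, c, g}  B6 = {a, f, g}  B7 = {a, f, j}  B8 = {b, f, j}
Tree: B1–B2, B2–B3, B3–B4, B4–B5, B5–B6, B6–B7, B7–B8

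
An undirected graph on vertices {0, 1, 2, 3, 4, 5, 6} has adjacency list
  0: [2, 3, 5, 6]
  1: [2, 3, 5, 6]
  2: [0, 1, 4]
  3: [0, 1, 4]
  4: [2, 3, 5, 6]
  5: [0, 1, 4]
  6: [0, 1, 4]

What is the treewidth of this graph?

3

A width-3 tree decomposition is:
Bags: B1 = {0, 1, 2, 4}  B2 = {0, 1, 3, 4}  B3 = {0, 1, 4, 5}  B4 = {0, 1, 4, 6}
Tree: B1–B2, B2–B3, B3–B4
The largest bag has 4 vertices, giving width 3; this decomposition certifies tw(G) ≤ 3. For the lower bound: the 4 vertex sets {1,2}, {3,4}, {0}, {5} are disjoint, each induces a connected subgraph, and every pair is joined by at least one edge of G. Contracting each set to a single vertex therefore yields K_{4} as a minor, and since treewidth is minor-monotone, tw(G) ≥ tw(K_{4}) = 3. The upper and lower bounds meet at 3, so that is the treewidth.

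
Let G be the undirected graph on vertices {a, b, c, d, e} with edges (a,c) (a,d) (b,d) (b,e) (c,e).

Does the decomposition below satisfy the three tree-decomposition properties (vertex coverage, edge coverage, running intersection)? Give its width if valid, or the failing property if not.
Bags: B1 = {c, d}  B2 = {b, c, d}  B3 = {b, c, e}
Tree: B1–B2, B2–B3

A tree decomposition must satisfy three properties: every vertex lies in some bag; for every edge, both endpoints lie together in some bag; and for every vertex, the bags containing it form a connected subtree. Here vertex a appears in no bag, so the decomposition is invalid.

No — vertex a appears in no bag.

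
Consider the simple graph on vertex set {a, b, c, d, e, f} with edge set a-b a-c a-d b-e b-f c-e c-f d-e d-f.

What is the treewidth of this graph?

3

A width-3 tree decomposition is:
Bags: B1 = {b, c, d, e}  B2 = {a, b, c, d}  B3 = {b, c, d, f}
Tree: B1–B2, B2–B3
The largest bag has 4 vertices, giving width 3; this decomposition certifies tw(G) ≤ 3. For the lower bound: the 4 vertex sets {c,e}, {a,b}, {d}, {f} are disjoint, each induces a connected subgraph, and every pair is joined by at least one edge of G. Contracting each set to a single vertex therefore yields K_{4} as a minor, and since treewidth is minor-monotone, tw(G) ≥ tw(K_{4}) = 3. Hence tw(G) = 3 exactly.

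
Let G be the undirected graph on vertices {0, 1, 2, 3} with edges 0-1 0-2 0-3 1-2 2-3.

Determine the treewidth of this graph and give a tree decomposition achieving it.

Treewidth 2.
Bags: B1 = {0, 1, 2}  B2 = {0, 2, 3}
Tree: B1–B2

The largest bag has 3 vertices, giving width 2; this decomposition certifies tw(G) ≤ 2. On the other hand G contains the 3-clique {0, 1, 2}. A clique must lie in a single bag of any decomposition, so no decomposition can have width below 2. Hence tw(G) = 2 exactly.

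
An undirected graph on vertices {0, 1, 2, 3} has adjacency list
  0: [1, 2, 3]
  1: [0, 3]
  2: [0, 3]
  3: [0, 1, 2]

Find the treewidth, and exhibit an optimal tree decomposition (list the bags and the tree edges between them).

Each bag holds 3 vertices, so the decomposition has width 2, which upper-bounds the treewidth. Conversely, {0, 1, 3} is a clique of size 3, and the vertices of any clique must share a bag in every tree decomposition; so some bag has ≥ 3 vertices and tw(G) ≥ 2. The upper and lower bounds meet at 2, so that is the treewidth.

Treewidth 2.
One such decomposition:
Bags: B1 = {0, 2, 3}  B2 = {0, 1, 3}
Tree: B1–B2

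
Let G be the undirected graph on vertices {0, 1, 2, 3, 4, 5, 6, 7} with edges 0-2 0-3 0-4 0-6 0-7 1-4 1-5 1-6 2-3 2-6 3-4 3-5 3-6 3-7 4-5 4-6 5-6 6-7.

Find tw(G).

A width-3 tree decomposition is:
Bags: B1 = {0, 3, 4, 6}  B2 = {3, 4, 5, 6}  B3 = {0, 3, 6, 7}  B4 = {0, 2, 3, 6}  B5 = {1, 4, 5, 6}
Tree: B1–B2, B1–B3, B1–B4, B2–B5
Each bag holds 4 vertices, so the decomposition has width 3, which upper-bounds the treewidth. Conversely, {1, 4, 5, 6} is a clique of size 4, and the vertices of any clique must share a bag in every tree decomposition; so some bag has ≥ 4 vertices and tw(G) ≥ 3. Therefore the treewidth is 3.

3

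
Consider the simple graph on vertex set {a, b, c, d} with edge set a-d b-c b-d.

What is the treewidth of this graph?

A width-1 tree decomposition is:
Bags: B1 = {b, c}  B2 = {b, d}  B3 = {a, d}
Tree: B1–B2, B2–B3
The largest bag has 2 vertices, giving width 1; this decomposition certifies tw(G) ≤ 1. G has an edge, so its treewidth is at least 1. Combining the bounds, tw(G) = 1.

1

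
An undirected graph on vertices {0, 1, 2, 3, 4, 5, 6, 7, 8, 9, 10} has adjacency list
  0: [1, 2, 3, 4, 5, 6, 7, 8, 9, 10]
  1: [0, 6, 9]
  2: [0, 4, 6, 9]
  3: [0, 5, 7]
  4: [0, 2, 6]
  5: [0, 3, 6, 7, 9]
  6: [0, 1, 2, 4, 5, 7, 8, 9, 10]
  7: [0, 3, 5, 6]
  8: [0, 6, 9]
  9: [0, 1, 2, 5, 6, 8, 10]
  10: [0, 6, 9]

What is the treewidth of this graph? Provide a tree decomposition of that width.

The largest bag has 4 vertices, giving width 3; this decomposition certifies tw(G) ≤ 3. On the other hand G contains the 4-clique {0, 3, 5, 7}. A clique must lie in a single bag of any decomposition, so no decomposition can have width below 3. Combining the bounds, tw(G) = 3.

Treewidth 3.
Bags: B1 = {0, 2, 6, 9}  B2 = {0, 5, 6, 9}  B3 = {0, 6, 8, 9}  B4 = {0, 6, 9, 10}  B5 = {0, 2, 4, 6}  B6 = {0, 5, 6, 7}  B7 = {0, 3, 5, 7}  B8 = {0, 1, 6, 9}
Tree: B1–B2, B1–B3, B2–B4, B1–B5, B2–B6, B6–B7, B2–B8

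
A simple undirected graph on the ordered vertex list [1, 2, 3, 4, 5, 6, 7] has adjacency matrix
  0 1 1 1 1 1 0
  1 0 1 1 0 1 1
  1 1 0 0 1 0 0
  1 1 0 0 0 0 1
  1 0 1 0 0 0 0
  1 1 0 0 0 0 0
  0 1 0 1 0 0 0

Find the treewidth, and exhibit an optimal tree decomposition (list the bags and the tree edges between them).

Each bag holds 3 vertices, so the decomposition has width 2, which upper-bounds the treewidth. Conversely, {1, 2, 3} is a clique of size 3, and the vertices of any clique must share a bag in every tree decomposition; so some bag has ≥ 3 vertices and tw(G) ≥ 2. Hence tw(G) = 2 exactly.

Treewidth 2.
One optimal decomposition is:
Bags: B1 = {1, 2, 3}  B2 = {1, 3, 5}  B3 = {1, 2, 4}  B4 = {1, 2, 6}  B5 = {2, 4, 7}
Tree: B1–B2, B1–B3, B1–B4, B3–B5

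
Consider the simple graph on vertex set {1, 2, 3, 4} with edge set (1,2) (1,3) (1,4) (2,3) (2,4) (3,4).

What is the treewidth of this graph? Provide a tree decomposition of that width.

Treewidth 3.
One optimal decomposition is:
Bags: B1 = {1, 2, 3, 4}
Tree: (single bag)

A single bag containing all 4 vertices is trivially a valid decomposition of width 3. On the other hand G contains the 4-clique {1, 2, 3, 4}. A clique must lie in a single bag of any decomposition, so no decomposition can have width below 3. Combining the bounds, tw(G) = 3.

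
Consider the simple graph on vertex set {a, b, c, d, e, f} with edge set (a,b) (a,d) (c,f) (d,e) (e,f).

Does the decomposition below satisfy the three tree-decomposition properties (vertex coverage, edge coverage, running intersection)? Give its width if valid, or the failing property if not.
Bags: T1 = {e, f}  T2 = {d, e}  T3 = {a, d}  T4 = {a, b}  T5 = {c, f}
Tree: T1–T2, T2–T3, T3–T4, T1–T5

Yes; width 1.

Checking the three conditions: (i) the bags cover all of {a, b, c, d, e, f}; (ii) for each edge, some bag contains both endpoints; (iii) the bags containing any fixed vertex form a subtree. All hold, so the decomposition is valid with width 2 − 1 = 1.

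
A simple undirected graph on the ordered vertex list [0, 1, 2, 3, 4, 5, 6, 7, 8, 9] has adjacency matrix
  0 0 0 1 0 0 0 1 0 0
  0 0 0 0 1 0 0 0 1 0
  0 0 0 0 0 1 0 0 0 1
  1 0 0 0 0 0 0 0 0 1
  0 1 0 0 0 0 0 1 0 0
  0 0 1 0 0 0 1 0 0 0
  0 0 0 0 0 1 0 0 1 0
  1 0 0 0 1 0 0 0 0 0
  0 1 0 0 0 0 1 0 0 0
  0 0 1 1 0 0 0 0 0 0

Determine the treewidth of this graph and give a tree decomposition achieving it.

Treewidth 2.
Bags: B1 = {5, 6, 8}  B2 = {1, 5, 8}  B3 = {1, 4, 5}  B4 = {4, 5, 7}  B5 = {0, 5, 7}  B6 = {0, 3, 5}  B7 = {3, 5, 9}  B8 = {2, 5, 9}
Tree: B1–B2, B2–B3, B3–B4, B4–B5, B5–B6, B6–B7, B7–B8

Each bag holds 3 vertices, so the decomposition has width 2, which upper-bounds the treewidth. For the lower bound, G contains the cycle 5–6–8–1–4–7–0–3–9–2–5, so G is not a forest; only forests have treewidth ≤ 1, hence tw(G) ≥ 2. Hence tw(G) = 2 exactly.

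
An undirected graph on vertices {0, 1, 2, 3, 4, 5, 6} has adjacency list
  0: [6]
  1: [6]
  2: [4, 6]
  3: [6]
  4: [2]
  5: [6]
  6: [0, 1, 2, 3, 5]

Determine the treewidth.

A width-1 tree decomposition is:
Bags: B1 = {3, 6}  B2 = {1, 6}  B3 = {5, 6}  B4 = {0, 6}  B5 = {2, 6}  B6 = {2, 4}
Tree: B1–B2, B1–B3, B2–B4, B2–B5, B5–B6
Every bag has size at most 2, so the width is 2 − 1 = 1 and tw(G) ≤ 1. G has an edge, so its treewidth is at least 1. Hence tw(G) = 1 exactly.

1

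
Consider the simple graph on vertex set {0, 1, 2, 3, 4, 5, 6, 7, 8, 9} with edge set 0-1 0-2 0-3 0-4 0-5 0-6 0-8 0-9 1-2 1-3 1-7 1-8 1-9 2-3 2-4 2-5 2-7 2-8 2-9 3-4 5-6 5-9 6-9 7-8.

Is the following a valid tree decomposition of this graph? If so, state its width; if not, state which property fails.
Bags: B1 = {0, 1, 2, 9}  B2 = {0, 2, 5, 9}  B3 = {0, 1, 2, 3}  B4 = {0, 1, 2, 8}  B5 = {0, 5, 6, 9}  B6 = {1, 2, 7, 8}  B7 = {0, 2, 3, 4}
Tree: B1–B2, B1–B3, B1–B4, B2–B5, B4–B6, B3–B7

Vertex coverage: the bags together contain {0, 1, 2, 3, 4, 5, 6, 7, 8, 9}, the full vertex set. Edge coverage: each edge of G has both endpoints in at least one bag. Running intersection: for every vertex, the bags containing it form a connected subtree. All three properties hold, so this is a valid tree decomposition of width max|bag| − 1 = 3, and hence tw(G) ≤ 3.

Yes; width 3.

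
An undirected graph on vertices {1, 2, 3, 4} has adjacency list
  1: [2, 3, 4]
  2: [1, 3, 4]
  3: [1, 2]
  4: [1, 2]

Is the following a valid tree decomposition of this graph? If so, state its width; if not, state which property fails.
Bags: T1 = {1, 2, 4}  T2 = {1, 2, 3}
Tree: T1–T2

Every vertex of G appears in some bag (union = {1, 2, 3, 4}); every edge is covered by a bag; and for each vertex v the set of bags containing v is connected in the bag tree. The decomposition is therefore valid. The largest bag has 3 vertices, so the width is 2.

Yes; width 2.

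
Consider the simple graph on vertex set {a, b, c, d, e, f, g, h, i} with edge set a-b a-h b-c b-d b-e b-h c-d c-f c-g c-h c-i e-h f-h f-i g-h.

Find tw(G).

2

A width-2 tree decomposition is:
Bags: B1 = {b, c, h}  B2 = {c, f, h}  B3 = {a, b, h}  B4 = {c, g, h}  B5 = {b, e, h}  B6 = {c, f, i}  B7 = {b, c, d}
Tree: B1–B2, B1–B3, B2–B4, B3–B5, B2–B6, B1–B7
The largest bag has 3 vertices, giving width 2; this decomposition certifies tw(G) ≤ 2. On the other hand G contains the 3-clique {b, c, d}. A clique must lie in a single bag of any decomposition, so no decomposition can have width below 2. Therefore the treewidth is 2.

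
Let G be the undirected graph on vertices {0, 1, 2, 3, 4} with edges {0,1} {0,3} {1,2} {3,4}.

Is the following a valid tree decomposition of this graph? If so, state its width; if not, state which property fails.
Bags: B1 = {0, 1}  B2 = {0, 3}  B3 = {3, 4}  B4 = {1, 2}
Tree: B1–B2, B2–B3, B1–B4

Every vertex of G appears in some bag (union = {0, 1, 2, 3, 4}); every edge is covered by a bag; and for each vertex v the set of bags containing v is connected in the bag tree. The decomposition is therefore valid. The largest bag has 2 vertices, so the width is 1.

Yes; width 1.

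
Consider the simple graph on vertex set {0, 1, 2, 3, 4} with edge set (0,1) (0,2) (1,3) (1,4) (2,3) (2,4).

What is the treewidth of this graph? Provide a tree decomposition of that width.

The largest bag has 3 vertices, giving width 2; this decomposition certifies tw(G) ≤ 2. Since 1–3–2–0–1 is a cycle in G, G is not acyclic. Forests are exactly the graphs of treewidth ≤ 1, so tw(G) ≥ 2. Hence tw(G) = 2 exactly.

Treewidth 2.
Bags: B1 = {1, 2, 3}  B2 = {0, 1, 2}  B3 = {1, 2, 4}
Tree: B1–B2, B2–B3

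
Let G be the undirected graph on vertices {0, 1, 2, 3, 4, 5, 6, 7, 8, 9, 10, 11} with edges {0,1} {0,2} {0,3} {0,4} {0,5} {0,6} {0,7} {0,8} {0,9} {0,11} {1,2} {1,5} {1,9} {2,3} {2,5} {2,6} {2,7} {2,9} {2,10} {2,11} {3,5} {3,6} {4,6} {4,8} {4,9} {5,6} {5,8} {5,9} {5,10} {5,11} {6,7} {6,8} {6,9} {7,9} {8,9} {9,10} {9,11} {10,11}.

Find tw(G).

A width-4 tree decomposition is:
Bags: B1 = {0, 2, 3, 5, 6}  B2 = {0, 2, 5, 6, 9}  B3 = {0, 2, 6, 7, 9}  B4 = {0, 5, 6, 8, 9}  B5 = {0, 1, 2, 5, 9}  B6 = {0, 2, 5, 9, 11}  B7 = {0, 4, 6, 8, 9}  B8 = {2, 5, 9, 10, 11}
Tree: B1–B2, B2–B3, B2–B4, B2–B5, B5–B6, B4–B7, B6–B8
The largest bag has 5 vertices, giving width 4; this decomposition certifies tw(G) ≤ 4. On the other hand G contains the 5-clique {0, 4, 6, 8, 9}. A clique must lie in a single bag of any decomposition, so no decomposition can have width below 4. Therefore the treewidth is 4.

4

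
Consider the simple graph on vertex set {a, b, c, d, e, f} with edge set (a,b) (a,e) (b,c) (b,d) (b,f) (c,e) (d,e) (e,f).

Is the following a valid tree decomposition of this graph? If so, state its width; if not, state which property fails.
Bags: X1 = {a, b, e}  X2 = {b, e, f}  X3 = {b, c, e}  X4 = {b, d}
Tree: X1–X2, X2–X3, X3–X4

A tree decomposition must satisfy three properties: every vertex lies in some bag; for every edge, both endpoints lie together in some bag; and for every vertex, the bags containing it form a connected subtree. Here edge (e,d) lies in no bag, so the decomposition is invalid.

No — edge (e,d) lies in no bag.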